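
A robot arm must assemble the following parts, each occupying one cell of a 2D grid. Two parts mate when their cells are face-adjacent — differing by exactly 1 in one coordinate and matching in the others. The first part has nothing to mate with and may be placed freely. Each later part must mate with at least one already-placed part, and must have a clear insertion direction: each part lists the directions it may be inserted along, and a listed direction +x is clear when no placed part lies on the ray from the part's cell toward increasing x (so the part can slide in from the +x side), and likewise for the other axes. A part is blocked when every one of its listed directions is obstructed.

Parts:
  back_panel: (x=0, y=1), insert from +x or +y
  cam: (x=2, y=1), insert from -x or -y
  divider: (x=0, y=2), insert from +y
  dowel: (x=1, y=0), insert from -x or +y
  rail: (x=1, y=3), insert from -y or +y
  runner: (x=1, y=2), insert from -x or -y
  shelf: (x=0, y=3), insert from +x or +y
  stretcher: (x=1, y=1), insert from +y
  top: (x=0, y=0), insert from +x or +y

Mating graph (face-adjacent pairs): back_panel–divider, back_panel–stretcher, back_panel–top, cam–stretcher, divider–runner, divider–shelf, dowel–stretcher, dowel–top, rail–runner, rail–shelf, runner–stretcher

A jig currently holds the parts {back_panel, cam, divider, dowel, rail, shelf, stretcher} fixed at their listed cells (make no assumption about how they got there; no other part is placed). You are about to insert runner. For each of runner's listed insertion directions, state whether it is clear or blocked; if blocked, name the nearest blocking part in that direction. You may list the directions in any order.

-x: blocked by divider; -y: blocked by stretcher

-x: nearest on ray is divider@(0, 2) ⇒ blocked
-y: nearest on ray is stretcher@(1, 1) ⇒ blocked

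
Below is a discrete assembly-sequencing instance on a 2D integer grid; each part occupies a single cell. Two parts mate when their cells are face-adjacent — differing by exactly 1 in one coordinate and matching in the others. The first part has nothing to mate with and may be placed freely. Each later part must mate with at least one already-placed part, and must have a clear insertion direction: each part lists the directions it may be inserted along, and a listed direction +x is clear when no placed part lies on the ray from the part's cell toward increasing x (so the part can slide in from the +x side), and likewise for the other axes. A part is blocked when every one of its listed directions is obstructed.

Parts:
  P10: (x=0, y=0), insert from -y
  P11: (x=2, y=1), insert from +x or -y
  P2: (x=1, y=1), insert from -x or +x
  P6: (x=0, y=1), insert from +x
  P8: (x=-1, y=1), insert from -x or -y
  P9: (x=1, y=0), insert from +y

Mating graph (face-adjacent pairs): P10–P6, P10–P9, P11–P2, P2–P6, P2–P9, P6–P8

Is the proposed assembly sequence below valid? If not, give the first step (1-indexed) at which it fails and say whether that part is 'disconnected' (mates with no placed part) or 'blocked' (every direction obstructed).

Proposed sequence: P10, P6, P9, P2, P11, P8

1. P10@(0, 0) [-y clear] — {P10}
2. P6@(0, 1) [+x clear] — {P10, P6}
3. P9@(1, 0) [+y clear] — {P10, P6, P9}
4. P2@(1, 1) [+x clear] — {P10, P2, P6, P9}
5. P11@(2, 1) [+x clear] — {P10, P11, P2, P6, P9}
6. P8@(-1, 1) [-x clear] — {P10, P11, P2, P6, P8, P9}

Valid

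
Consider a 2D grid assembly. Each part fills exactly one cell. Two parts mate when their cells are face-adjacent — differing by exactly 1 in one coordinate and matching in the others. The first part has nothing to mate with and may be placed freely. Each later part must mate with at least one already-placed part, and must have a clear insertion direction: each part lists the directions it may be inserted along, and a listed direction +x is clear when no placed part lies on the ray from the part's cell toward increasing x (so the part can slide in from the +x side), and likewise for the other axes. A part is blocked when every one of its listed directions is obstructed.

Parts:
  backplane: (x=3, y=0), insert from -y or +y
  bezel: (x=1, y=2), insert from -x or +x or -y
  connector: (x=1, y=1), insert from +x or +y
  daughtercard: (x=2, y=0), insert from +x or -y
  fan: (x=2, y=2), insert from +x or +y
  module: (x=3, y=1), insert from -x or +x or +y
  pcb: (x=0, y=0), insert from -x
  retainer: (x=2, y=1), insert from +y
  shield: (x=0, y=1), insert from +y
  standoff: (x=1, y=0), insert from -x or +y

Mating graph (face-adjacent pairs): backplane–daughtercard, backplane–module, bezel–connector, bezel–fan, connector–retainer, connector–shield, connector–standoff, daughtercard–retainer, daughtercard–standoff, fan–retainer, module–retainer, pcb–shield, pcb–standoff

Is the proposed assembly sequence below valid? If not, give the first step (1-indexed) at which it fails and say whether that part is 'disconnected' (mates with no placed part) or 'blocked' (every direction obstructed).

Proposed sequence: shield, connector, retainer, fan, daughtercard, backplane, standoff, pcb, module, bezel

1. shield@(0, 1) [+y clear] — {shield}
2. connector@(1, 1) [+x clear] — {connector, shield}
3. retainer@(2, 1) [+y clear] — {connector, retainer, shield}
4. fan@(2, 2) [+x clear] — {connector, fan, retainer, shield}
5. daughtercard@(2, 0) [+x clear] — {connector, daughtercard, fan, retainer, shield}
6. backplane@(3, 0) [-y clear] — {backplane, connector, daughtercard, fan, retainer, shield}
7. standoff@(1, 0) [-x clear] — {backplane, connector, daughtercard, fan, retainer, shield, standoff}
8. pcb@(0, 0) [-x clear] — {backplane, connector, daughtercard, fan, pcb, retainer, shield, standoff}
9. module@(3, 1) [+x clear] — {backplane, connector, daughtercard, fan, module, pcb, retainer, shield, standoff}
10. bezel@(1, 2) [-x clear] — {backplane, bezel, connector, daughtercard, fan, module, pcb, retainer, shield, standoff}

Valid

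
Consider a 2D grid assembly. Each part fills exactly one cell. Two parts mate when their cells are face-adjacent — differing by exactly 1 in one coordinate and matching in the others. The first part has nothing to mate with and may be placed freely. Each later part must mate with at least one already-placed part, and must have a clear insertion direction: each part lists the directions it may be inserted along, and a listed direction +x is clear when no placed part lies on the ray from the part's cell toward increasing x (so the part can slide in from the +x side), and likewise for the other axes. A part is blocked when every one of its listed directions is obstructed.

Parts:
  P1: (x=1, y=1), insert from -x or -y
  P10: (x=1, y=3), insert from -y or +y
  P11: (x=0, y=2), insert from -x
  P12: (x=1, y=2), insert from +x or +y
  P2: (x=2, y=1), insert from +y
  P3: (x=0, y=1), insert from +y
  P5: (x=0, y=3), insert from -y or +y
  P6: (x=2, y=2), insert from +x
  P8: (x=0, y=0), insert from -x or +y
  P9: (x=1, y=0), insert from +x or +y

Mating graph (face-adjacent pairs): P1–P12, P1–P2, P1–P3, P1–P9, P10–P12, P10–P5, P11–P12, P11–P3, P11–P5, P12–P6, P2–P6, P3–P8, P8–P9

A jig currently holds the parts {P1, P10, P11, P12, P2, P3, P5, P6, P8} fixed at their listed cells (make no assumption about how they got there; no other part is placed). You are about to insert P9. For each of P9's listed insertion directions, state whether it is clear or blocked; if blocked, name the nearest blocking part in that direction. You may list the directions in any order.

+x: ray from P9(1, 0) has no placed part ⇒ clear
+y: nearest on ray is P1@(1, 1) ⇒ blocked

+x: clear; +y: blocked by P1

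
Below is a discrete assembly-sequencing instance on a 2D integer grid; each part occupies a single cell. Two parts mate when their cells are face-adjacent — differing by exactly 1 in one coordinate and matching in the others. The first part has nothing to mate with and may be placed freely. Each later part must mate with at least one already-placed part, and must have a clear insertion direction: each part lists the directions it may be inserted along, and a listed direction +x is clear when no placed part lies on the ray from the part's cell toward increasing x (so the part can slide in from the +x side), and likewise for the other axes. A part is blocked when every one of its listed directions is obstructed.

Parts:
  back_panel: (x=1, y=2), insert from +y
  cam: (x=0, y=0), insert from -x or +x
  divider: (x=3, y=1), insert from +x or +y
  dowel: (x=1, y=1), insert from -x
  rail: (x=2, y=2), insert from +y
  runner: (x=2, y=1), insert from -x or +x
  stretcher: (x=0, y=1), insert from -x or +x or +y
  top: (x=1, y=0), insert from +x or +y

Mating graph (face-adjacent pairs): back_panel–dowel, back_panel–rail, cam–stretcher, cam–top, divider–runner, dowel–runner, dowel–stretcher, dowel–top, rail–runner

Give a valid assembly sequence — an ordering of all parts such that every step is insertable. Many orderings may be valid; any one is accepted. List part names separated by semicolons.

1. divider@(3, 1) [+x clear] — {divider}
2. runner@(2, 1) [-x clear] — {divider, runner}
3. rail@(2, 2) [+y clear] — {divider, rail, runner}
4. back_panel@(1, 2) [+y clear] — {back_panel, divider, rail, runner}
5. dowel@(1, 1) [-x clear] — {back_panel, divider, dowel, rail, runner}
6. top@(1, 0) [+x clear] — {back_panel, divider, dowel, rail, runner, top}
7. stretcher@(0, 1) [-x clear] — {back_panel, divider, dowel, rail, runner, stretcher, top}
8. cam@(0, 0) [-x clear] — {back_panel, cam, divider, dowel, rail, runner, stretcher, top}

divider; runner; rail; back_panel; dowel; top; stretcher; cam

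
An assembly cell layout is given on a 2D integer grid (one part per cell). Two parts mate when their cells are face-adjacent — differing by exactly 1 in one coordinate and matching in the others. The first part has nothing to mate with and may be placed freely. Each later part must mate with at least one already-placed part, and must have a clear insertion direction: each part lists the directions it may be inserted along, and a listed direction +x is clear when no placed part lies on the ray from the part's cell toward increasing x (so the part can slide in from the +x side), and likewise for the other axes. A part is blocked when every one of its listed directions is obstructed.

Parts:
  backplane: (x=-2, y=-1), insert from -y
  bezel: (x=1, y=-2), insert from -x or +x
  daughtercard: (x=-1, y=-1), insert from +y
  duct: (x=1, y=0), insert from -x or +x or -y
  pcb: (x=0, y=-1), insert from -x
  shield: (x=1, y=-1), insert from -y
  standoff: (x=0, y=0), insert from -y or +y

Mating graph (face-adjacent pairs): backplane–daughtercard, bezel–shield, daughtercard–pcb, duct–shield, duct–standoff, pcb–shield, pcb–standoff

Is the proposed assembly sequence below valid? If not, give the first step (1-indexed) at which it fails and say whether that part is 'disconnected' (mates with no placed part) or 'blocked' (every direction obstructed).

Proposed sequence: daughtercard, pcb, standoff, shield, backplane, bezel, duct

Invalid at step 2 (blocked)

1. daughtercard@(-1, -1) [+y clear] — {daughtercard}
2. pcb@(0, -1) — -x all obstructed ⇒ blocked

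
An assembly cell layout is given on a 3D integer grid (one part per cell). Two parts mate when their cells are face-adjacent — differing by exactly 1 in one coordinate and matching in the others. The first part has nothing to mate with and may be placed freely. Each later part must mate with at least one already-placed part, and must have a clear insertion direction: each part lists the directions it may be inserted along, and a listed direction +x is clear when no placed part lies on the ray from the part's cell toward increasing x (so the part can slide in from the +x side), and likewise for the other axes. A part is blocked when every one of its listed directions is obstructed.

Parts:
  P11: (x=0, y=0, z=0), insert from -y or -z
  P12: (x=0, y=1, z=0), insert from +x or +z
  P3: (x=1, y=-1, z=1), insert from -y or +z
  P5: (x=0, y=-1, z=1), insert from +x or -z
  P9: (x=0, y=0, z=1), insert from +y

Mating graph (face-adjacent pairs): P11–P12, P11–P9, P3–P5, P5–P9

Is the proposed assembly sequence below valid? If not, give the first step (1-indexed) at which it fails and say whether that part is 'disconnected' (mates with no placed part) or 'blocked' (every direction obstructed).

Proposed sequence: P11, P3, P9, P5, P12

Invalid at step 2 (disconnected)

1. P11@(0, 0, 0) [-y clear] — {P11}
2. P3@(1, -1, 1) — no placed neighbour ⇒ disconnected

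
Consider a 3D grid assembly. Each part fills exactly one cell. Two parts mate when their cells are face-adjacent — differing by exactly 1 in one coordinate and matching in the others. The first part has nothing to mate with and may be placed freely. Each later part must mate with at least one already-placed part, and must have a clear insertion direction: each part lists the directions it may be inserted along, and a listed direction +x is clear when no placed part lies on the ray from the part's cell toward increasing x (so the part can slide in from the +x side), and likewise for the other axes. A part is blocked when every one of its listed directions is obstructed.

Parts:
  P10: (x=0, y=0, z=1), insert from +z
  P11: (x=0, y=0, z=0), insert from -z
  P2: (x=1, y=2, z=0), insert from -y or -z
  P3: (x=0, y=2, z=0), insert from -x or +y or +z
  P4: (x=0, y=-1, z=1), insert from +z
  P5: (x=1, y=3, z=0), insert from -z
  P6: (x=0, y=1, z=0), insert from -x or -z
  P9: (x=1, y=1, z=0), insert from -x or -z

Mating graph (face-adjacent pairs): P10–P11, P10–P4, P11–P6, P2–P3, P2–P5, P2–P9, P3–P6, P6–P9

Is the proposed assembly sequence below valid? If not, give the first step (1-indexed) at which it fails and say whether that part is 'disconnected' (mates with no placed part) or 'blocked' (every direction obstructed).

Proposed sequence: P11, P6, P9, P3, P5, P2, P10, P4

Invalid at step 5 (disconnected)

1. P11@(0, 0, 0) [-z clear] — {P11}
2. P6@(0, 1, 0) [-x clear] — {P11, P6}
3. P9@(1, 1, 0) [-z clear] — {P11, P6, P9}
4. P3@(0, 2, 0) [-x clear] — {P11, P3, P6, P9}
5. P5@(1, 3, 0) — no placed neighbour ⇒ disconnected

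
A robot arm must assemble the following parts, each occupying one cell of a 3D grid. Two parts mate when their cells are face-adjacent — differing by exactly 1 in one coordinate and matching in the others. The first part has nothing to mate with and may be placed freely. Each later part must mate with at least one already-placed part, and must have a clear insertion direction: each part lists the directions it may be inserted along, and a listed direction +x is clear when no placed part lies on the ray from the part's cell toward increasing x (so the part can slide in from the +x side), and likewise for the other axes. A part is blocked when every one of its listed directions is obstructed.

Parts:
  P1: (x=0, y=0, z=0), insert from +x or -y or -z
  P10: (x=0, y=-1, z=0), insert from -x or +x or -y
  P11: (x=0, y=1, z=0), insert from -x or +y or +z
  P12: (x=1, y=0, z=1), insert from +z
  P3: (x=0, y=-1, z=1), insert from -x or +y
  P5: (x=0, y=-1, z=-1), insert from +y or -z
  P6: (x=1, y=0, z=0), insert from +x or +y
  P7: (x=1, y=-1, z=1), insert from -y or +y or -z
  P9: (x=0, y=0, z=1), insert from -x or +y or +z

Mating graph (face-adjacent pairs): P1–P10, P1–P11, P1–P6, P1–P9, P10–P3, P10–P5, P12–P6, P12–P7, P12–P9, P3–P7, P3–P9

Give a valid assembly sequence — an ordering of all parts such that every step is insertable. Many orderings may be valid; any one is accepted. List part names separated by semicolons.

1. P3@(0, -1, 1) [-x clear] — {P3}
2. P7@(1, -1, 1) [-y clear] — {P3, P7}
3. P9@(0, 0, 1) [-x clear] — {P3, P7, P9}
4. P12@(1, 0, 1) [+z clear] — {P12, P3, P7, P9}
5. P1@(0, 0, 0) [+x clear] — {P1, P12, P3, P7, P9}
6. P10@(0, -1, 0) [-x clear] — {P1, P10, P12, P3, P7, P9}
7. P5@(0, -1, -1) [+y clear] — {P1, P10, P12, P3, P5, P7, P9}
8. P11@(0, 1, 0) [-x clear] — {P1, P10, P11, P12, P3, P5, P7, P9}
9. P6@(1, 0, 0) [+x clear] — {P1, P10, P11, P12, P3, P5, P6, P7, P9}

P3; P7; P9; P12; P1; P10; P5; P11; P6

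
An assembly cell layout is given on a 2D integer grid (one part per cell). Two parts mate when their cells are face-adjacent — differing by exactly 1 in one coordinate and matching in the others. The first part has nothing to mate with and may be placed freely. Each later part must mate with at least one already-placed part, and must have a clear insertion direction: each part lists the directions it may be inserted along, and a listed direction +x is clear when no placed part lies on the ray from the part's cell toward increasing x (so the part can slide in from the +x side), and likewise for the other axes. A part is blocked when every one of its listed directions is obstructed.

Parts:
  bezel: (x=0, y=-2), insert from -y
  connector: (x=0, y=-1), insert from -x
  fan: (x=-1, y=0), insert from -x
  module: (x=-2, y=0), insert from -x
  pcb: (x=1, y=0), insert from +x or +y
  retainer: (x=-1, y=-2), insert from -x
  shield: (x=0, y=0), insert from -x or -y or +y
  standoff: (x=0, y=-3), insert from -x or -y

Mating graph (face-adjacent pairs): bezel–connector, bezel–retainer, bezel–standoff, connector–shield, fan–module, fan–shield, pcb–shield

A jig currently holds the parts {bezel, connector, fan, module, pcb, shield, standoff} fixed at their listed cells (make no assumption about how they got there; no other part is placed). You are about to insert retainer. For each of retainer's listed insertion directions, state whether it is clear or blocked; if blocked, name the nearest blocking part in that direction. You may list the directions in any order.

-x: ray from retainer(-1, -2) has no placed part ⇒ clear

-x: clear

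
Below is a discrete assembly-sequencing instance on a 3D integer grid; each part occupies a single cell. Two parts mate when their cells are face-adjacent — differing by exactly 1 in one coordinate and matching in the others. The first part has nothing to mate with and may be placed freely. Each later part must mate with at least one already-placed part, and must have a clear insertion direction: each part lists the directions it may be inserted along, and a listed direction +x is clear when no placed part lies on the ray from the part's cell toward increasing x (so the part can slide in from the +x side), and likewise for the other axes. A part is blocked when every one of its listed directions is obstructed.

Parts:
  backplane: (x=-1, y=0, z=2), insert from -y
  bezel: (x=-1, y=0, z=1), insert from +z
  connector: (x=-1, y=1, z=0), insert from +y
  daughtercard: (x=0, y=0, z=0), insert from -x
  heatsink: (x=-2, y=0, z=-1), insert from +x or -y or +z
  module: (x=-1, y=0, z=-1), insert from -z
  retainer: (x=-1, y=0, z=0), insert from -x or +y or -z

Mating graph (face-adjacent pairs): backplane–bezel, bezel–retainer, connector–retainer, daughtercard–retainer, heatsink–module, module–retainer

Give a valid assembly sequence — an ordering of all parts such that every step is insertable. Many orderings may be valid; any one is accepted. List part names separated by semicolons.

1. daughtercard@(0, 0, 0) [-x clear] — {daughtercard}
2. retainer@(-1, 0, 0) [-x clear] — {daughtercard, retainer}
3. bezel@(-1, 0, 1) [+z clear] — {bezel, daughtercard, retainer}
4. connector@(-1, 1, 0) [+y clear] — {bezel, connector, daughtercard, retainer}
5. backplane@(-1, 0, 2) [-y clear] — {backplane, bezel, connector, daughtercard, retainer}
6. module@(-1, 0, -1) [-z clear] — {backplane, bezel, connector, daughtercard, module, retainer}
7. heatsink@(-2, 0, -1) [-y clear] — {backplane, bezel, connector, daughtercard, heatsink, module, retainer}

daughtercard; retainer; bezel; connector; backplane; module; heatsink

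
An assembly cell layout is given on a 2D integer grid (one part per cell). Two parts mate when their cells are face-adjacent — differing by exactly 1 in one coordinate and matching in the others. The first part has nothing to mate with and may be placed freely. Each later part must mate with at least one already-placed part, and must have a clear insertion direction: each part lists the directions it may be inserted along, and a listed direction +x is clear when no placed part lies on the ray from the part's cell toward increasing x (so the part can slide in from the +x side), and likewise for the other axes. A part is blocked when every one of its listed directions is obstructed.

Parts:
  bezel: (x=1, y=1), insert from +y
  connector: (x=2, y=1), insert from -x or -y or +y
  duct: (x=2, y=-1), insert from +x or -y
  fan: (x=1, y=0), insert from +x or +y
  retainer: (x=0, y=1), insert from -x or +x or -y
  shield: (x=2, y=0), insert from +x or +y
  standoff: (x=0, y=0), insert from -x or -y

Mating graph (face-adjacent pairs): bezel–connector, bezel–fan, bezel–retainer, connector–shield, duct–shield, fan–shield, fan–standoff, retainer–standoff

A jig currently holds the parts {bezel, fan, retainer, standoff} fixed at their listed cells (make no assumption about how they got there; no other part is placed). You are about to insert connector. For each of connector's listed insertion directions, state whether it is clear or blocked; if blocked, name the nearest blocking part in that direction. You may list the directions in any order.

-x: nearest on ray is bezel@(1, 1) ⇒ blocked
-y: ray from connector(2, 1) has no placed part ⇒ clear
+y: ray from connector(2, 1) has no placed part ⇒ clear

+y: clear; -x: blocked by bezel; -y: clear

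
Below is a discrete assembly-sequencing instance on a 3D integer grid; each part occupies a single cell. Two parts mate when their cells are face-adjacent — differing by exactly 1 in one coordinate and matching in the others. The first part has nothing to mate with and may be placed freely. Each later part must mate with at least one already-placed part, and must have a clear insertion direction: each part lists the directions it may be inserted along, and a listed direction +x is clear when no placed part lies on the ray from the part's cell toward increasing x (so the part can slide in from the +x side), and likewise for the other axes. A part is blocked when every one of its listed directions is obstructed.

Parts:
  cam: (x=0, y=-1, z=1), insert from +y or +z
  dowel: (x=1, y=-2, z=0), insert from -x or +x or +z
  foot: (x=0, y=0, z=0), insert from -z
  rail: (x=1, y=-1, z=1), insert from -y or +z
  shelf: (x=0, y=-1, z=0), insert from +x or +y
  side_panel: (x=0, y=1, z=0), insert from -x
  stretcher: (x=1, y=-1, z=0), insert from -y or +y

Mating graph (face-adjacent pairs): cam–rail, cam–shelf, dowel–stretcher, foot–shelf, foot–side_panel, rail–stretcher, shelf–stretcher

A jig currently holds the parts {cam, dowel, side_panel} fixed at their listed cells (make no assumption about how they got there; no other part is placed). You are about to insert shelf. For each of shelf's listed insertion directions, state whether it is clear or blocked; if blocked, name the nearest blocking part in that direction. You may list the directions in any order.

+x: clear; +y: blocked by side_panel

+x: ray from shelf(0, -1, 0) has no placed part ⇒ clear
+y: nearest on ray is side_panel@(0, 1, 0) ⇒ blocked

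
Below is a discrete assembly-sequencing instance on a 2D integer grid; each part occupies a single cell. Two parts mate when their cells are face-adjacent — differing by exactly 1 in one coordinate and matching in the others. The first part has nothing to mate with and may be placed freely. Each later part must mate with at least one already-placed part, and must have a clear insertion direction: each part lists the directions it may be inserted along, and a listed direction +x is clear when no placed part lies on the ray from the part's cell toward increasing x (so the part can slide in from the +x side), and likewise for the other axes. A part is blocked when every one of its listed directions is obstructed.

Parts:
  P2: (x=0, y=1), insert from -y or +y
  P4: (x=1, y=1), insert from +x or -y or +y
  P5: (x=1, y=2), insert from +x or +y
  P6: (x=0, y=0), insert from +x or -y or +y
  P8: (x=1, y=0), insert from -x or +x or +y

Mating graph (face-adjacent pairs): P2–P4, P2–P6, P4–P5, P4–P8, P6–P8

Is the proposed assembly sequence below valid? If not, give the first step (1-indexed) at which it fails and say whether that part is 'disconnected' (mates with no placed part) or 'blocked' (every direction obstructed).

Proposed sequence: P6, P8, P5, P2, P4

Invalid at step 3 (disconnected)

1. P6@(0, 0) [+x clear] — {P6}
2. P8@(1, 0) [+x clear] — {P6, P8}
3. P5@(1, 2) — no placed neighbour ⇒ disconnected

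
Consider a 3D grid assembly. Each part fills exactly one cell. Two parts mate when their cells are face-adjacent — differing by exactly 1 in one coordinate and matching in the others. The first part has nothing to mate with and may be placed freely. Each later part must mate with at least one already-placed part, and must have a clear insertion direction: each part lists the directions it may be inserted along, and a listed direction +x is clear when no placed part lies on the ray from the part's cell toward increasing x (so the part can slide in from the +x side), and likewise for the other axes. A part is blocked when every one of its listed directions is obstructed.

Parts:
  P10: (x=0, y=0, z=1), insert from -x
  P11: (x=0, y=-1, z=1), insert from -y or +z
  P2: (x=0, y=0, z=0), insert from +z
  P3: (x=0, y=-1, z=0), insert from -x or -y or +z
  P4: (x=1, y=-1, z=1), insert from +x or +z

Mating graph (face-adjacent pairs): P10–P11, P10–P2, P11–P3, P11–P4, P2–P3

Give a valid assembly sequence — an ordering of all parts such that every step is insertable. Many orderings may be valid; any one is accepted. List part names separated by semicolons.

P2; P10; P3; P11; P4

1. P2@(0, 0, 0) [+z clear] — {P2}
2. P10@(0, 0, 1) [-x clear] — {P10, P2}
3. P3@(0, -1, 0) [-x clear] — {P10, P2, P3}
4. P11@(0, -1, 1) [-y clear] — {P10, P11, P2, P3}
5. P4@(1, -1, 1) [+x clear] — {P10, P11, P2, P3, P4}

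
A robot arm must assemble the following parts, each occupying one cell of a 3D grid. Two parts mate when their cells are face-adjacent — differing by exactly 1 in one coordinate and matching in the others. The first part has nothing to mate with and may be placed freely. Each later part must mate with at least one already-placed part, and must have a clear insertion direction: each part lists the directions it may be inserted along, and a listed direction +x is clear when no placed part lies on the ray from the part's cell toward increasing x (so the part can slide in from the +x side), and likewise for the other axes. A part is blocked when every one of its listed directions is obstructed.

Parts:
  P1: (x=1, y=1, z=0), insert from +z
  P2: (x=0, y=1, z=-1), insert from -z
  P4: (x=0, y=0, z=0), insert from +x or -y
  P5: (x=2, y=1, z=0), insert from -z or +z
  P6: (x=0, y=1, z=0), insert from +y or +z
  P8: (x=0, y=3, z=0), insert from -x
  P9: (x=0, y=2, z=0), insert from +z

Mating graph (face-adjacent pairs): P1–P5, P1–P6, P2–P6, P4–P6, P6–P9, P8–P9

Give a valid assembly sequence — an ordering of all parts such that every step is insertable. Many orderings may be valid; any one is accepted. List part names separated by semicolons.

P5; P1; P6; P4; P9; P8; P2

1. P5@(2, 1, 0) [-z clear] — {P5}
2. P1@(1, 1, 0) [+z clear] — {P1, P5}
3. P6@(0, 1, 0) [+y clear] — {P1, P5, P6}
4. P4@(0, 0, 0) [+x clear] — {P1, P4, P5, P6}
5. P9@(0, 2, 0) [+z clear] — {P1, P4, P5, P6, P9}
6. P8@(0, 3, 0) [-x clear] — {P1, P4, P5, P6, P8, P9}
7. P2@(0, 1, -1) [-z clear] — {P1, P2, P4, P5, P6, P8, P9}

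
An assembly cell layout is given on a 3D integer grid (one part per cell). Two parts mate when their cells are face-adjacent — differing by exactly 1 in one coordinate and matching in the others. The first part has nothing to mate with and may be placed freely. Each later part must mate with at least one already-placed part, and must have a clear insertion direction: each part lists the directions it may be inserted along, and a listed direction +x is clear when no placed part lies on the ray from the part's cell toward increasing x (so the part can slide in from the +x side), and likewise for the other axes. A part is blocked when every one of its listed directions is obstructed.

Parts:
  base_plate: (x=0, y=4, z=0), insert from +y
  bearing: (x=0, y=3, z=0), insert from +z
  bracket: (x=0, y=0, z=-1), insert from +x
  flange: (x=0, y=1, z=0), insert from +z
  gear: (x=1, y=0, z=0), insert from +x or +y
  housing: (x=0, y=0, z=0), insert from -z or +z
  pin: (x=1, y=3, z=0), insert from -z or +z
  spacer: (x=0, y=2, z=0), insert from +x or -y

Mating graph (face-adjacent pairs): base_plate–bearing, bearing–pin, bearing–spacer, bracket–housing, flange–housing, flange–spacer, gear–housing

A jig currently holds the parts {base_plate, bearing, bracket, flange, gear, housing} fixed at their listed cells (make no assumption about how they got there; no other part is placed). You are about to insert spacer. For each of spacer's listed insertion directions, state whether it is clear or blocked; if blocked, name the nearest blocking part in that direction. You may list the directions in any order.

+x: ray from spacer(0, 2, 0) has no placed part ⇒ clear
-y: nearest on ray is flange@(0, 1, 0) ⇒ blocked

+x: clear; -y: blocked by flange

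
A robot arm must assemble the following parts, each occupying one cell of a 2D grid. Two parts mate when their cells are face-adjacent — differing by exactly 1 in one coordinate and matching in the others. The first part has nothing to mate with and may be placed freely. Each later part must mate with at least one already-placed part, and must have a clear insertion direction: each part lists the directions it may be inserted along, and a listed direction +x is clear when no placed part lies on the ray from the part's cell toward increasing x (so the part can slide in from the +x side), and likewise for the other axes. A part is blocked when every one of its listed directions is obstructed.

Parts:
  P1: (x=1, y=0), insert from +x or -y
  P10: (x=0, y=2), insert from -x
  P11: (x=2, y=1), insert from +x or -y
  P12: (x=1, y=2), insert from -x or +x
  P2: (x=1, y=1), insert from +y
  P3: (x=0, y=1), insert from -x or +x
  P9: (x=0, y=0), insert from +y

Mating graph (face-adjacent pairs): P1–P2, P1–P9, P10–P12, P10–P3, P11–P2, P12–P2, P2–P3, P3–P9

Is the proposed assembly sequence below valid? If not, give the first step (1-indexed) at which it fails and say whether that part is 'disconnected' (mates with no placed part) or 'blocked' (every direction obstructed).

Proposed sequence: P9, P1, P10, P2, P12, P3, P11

1. P9@(0, 0) [+y clear] — {P9}
2. P1@(1, 0) [+x clear] — {P1, P9}
3. P10@(0, 2) — no placed neighbour ⇒ disconnected

Invalid at step 3 (disconnected)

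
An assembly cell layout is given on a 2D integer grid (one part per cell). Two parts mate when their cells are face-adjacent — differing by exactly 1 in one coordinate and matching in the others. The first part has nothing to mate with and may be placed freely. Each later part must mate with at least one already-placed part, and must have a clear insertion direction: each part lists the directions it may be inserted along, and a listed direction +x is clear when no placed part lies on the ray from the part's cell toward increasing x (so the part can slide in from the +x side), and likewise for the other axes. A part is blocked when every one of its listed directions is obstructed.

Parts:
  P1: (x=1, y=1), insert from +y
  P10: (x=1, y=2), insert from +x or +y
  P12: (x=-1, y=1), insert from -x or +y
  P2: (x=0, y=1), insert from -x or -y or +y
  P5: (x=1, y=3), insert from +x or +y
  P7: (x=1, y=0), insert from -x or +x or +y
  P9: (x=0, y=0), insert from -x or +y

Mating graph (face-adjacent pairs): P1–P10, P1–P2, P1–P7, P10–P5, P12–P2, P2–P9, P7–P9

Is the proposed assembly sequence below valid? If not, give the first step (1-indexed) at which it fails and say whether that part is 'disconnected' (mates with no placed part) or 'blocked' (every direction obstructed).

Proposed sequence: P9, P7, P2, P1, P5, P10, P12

Invalid at step 5 (disconnected)

1. P9@(0, 0) [-x clear] — {P9}
2. P7@(1, 0) [+x clear] — {P7, P9}
3. P2@(0, 1) [-x clear] — {P2, P7, P9}
4. P1@(1, 1) [+y clear] — {P1, P2, P7, P9}
5. P5@(1, 3) — no placed neighbour ⇒ disconnected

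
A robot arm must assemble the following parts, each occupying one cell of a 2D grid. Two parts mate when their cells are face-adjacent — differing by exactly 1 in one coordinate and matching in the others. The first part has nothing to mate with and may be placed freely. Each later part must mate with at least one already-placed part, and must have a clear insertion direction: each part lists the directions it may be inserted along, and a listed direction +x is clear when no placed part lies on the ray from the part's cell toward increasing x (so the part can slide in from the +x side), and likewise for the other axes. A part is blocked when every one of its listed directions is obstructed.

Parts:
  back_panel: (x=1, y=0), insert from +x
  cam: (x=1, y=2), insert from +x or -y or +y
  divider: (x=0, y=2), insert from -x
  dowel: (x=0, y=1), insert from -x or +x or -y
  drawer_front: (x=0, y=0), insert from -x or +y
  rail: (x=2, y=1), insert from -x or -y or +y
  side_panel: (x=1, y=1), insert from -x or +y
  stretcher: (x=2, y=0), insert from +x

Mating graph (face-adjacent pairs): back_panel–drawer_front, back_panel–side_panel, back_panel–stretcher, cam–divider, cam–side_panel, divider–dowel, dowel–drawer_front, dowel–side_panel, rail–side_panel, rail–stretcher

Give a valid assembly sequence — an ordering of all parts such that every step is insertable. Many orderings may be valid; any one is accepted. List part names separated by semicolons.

rail; side_panel; back_panel; stretcher; dowel; divider; cam; drawer_front

1. rail@(2, 1) [-x clear] — {rail}
2. side_panel@(1, 1) [-x clear] — {rail, side_panel}
3. back_panel@(1, 0) [+x clear] — {back_panel, rail, side_panel}
4. stretcher@(2, 0) [+x clear] — {back_panel, rail, side_panel, stretcher}
5. dowel@(0, 1) [-x clear] — {back_panel, dowel, rail, side_panel, stretcher}
6. divider@(0, 2) [-x clear] — {back_panel, divider, dowel, rail, side_panel, stretcher}
7. cam@(1, 2) [+x clear] — {back_panel, cam, divider, dowel, rail, side_panel, stretcher}
8. drawer_front@(0, 0) [-x clear] — {back_panel, cam, divider, dowel, drawer_front, rail, side_panel, stretcher}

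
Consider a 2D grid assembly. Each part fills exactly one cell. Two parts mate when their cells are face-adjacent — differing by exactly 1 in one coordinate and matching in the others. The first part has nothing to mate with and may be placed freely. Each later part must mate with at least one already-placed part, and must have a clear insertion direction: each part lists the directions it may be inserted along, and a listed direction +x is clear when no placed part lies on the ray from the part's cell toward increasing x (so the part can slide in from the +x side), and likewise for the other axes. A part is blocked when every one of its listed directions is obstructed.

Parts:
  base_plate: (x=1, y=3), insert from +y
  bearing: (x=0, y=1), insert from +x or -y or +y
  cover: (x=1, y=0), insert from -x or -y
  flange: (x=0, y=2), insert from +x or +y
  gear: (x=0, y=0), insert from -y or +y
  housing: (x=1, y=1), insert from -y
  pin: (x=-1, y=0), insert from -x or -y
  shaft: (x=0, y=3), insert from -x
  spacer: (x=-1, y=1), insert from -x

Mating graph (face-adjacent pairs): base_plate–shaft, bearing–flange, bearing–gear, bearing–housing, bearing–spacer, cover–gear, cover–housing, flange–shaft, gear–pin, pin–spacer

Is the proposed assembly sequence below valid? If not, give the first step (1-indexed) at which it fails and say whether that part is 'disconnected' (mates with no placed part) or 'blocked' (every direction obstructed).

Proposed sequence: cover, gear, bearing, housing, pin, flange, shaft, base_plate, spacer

Invalid at step 4 (blocked)

1. cover@(1, 0) [-x clear] — {cover}
2. gear@(0, 0) [-y clear] — {cover, gear}
3. bearing@(0, 1) [+x clear] — {bearing, cover, gear}
4. housing@(1, 1) — -y all obstructed ⇒ blocked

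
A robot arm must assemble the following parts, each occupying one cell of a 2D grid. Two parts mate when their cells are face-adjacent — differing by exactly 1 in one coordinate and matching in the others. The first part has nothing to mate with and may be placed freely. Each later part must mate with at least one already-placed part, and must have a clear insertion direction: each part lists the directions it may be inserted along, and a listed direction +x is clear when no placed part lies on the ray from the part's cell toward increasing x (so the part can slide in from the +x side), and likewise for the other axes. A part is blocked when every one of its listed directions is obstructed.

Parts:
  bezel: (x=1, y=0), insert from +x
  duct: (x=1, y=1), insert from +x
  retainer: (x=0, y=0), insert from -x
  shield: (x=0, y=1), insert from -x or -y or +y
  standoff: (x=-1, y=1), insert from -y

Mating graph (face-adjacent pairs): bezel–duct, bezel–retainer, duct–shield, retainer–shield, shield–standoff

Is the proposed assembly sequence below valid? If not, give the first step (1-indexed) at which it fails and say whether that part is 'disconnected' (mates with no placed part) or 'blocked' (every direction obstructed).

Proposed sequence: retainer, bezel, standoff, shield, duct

Invalid at step 3 (disconnected)

1. retainer@(0, 0) [-x clear] — {retainer}
2. bezel@(1, 0) [+x clear] — {bezel, retainer}
3. standoff@(-1, 1) — no placed neighbour ⇒ disconnected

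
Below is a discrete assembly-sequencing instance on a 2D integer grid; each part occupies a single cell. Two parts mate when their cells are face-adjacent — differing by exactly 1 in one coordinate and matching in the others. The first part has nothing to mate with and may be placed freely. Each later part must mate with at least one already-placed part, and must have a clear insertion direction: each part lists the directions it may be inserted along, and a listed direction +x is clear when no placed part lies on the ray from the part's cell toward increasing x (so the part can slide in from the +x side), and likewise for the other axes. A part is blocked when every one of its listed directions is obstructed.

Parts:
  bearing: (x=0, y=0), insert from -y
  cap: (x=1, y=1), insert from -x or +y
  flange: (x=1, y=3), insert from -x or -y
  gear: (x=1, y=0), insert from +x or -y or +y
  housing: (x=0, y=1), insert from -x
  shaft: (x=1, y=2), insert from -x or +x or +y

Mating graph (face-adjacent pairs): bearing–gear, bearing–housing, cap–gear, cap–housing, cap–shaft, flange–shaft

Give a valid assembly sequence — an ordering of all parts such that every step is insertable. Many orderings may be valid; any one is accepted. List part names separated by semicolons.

1. cap@(1, 1) [-x clear] — {cap}
2. housing@(0, 1) [-x clear] — {cap, housing}
3. shaft@(1, 2) [-x clear] — {cap, housing, shaft}
4. flange@(1, 3) [-x clear] — {cap, flange, housing, shaft}
5. bearing@(0, 0) [-y clear] — {bearing, cap, flange, housing, shaft}
6. gear@(1, 0) [+x clear] — {bearing, cap, flange, gear, housing, shaft}

cap; housing; shaft; flange; bearing; gear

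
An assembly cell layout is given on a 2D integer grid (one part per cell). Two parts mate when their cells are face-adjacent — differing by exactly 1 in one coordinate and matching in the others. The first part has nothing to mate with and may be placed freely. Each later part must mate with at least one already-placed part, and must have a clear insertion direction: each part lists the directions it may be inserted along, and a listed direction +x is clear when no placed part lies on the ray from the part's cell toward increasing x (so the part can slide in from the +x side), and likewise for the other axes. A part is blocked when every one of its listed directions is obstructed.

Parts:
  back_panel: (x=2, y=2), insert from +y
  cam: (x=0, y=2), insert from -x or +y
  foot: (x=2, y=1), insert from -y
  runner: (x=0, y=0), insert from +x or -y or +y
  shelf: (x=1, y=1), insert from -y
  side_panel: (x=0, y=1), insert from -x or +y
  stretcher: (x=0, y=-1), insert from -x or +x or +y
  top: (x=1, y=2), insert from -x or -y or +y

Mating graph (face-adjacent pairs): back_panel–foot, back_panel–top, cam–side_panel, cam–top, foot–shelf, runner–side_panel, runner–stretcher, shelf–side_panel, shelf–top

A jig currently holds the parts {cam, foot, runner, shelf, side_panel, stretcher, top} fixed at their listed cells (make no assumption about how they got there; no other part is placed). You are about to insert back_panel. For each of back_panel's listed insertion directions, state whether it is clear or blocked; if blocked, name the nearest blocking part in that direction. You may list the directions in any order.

+y: ray from back_panel(2, 2) has no placed part ⇒ clear

+y: clear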